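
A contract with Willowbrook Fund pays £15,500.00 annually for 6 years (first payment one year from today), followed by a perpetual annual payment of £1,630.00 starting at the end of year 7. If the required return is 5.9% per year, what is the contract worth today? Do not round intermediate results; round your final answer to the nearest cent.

PV of 6-year annuity: £15,500.00 × [1 − (1+0.059)^−6] / 0.059 = 76458.58600
Perpetuity value at year 6: £1,630.00 / 0.059 = 27627.11864
PV of perpetuity: 27627.11864 / (1+0.059)^6 = 19586.63508
Total PV = 76458.58600 + 19586.63508 = 96045.22108

£96045.22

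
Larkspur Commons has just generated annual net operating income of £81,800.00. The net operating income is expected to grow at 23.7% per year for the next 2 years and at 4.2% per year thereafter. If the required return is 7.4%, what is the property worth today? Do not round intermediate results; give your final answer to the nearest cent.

D_1 = 101186.60000
D_2 = 125167.82420
Terminal value at year 2: TV = D_2×(1+g_2)/(r−g_2) = 130424.87282/0.032 = 4075777.27551
P_0 = D_1/(1+r)^1 + D_2/(1+r)^2 + TV/(1+r)^2
    = 94214.71136 + 108513.59213 + 3533473.84385 = 3736202.14735

£3736202.15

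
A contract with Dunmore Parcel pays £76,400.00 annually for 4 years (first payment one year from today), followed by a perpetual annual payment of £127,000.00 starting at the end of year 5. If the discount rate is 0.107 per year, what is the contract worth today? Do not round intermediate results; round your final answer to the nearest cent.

£1028921.30

PV of 4-year annuity: £76,400.00 × [1 − (1+0.107)^−4] / 0.107 = 238553.09572
Perpetuity value at year 4: £127,000.00 / 0.107 = 1186915.88785
PV of perpetuity: 1186915.88785 / (1+0.107)^4 = 790368.20256
Total PV = 238553.09572 + 790368.20256 = 1028921.29828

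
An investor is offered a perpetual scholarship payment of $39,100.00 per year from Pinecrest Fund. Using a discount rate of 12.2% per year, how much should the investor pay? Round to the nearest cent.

Level perpetuity: PV = C / r = $39,100.00 / 0.122 = $320,491.80

$320491.80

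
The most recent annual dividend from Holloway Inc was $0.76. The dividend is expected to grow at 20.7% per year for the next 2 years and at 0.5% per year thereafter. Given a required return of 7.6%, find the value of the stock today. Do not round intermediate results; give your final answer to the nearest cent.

D_1 = 0.91732
D_2 = 1.10721
Terminal value at year 2: TV = D_2×(1+g_2)/(r−g_2) = 1.11274/0.071 = 15.67241
P_0 = D_1/(1+r)^1 + D_2/(1+r)^2 + TV/(1+r)^2
    = 0.85253 + 0.95632 + 13.53665 = 15.34550

$15.35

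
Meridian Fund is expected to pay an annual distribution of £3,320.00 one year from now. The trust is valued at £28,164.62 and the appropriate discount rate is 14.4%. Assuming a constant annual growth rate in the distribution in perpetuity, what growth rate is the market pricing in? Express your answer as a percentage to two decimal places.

P = D₁/(r−g) ⇒ g = r − D₁/P = 0.144 − £3,320.00/£28,164.62 = 0.026122

2.61%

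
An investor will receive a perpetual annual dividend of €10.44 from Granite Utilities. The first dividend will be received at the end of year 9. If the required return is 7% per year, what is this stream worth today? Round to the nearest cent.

Value at end of year 8: C / r = €10.44 / 0.07 = €149.1429
Discount to today: PV = €149.1429 / (1 + 0.07)^8 = €149.1429 / 1.718186 = €86.80

€86.80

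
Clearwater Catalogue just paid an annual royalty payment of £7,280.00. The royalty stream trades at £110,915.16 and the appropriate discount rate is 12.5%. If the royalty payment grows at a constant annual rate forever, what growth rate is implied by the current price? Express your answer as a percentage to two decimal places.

5.57%

P = D₀(1+g)/(r−g) ⇒ P(r−g) = D₀(1+g) ⇒ g(P+D₀) = P·r − D₀
g = (P·r − D₀)/(P + D₀) = (£110,915.16×0.125 − £7,280.00) / (£110,915.16 + £7,280.00) = 0.055708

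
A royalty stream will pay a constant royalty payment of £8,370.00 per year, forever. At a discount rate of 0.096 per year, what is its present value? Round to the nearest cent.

£87187.50

Level perpetuity: PV = C / r = £8,370.00 / 0.096 = £87,187.50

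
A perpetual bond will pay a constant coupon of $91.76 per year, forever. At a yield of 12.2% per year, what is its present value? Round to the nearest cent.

Level perpetuity: PV = C / r = $91.76 / 0.122 = $752.13

$752.13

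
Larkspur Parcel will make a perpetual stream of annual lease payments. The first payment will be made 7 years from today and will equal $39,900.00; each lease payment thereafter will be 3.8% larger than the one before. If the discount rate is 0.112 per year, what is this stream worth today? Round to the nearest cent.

$285175.66

Value at end of year 6: C₁ / (r − g) = $39,900.00 / (0.112 − 0.038) = $539,189.1892
Discount to today: PV = $539,189.1892 / (1 + 0.112)^6 = $539,189.1892 / 1.890727 = $285,175.66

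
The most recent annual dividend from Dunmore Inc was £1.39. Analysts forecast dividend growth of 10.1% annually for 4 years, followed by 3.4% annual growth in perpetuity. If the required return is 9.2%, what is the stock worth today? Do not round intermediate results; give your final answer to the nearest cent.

D_1 = 1.53039
D_2 = 1.68496
D_3 = 1.85514
D_4 = 2.04251
Terminal value at year 4: TV = D_4×(1+g_2)/(r−g_2) = 2.11195/0.058 = 36.41301
P_0 = D_1/(1+r)^1 + D_2/(1+r)^2 + D_3/(1+r)^3 + D_4/(1+r)^4 + TV/(1+r)^4
    = 1.40146 + 1.41301 + 1.42465 + 1.43639 + 25.60743 = 31.28294

£31.28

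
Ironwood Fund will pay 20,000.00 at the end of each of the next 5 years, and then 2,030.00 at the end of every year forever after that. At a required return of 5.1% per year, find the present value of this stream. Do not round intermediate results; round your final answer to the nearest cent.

117390.02

PV of 5-year annuity: 20,000.00 × [1 − (1+0.051)^−5] / 0.051 = 86350.69566
Perpetuity value at year 5: 2,030.00 / 0.051 = 39803.92157
PV of perpetuity: 39803.92157 / (1+0.051)^5 = 31039.32596
Total PV = 86350.69566 + 31039.32596 = 117390.02162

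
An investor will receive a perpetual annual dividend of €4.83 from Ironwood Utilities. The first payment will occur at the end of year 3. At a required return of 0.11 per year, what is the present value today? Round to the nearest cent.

Value at end of year 2: C / r = €4.83 / 0.11 = €43.9091
Discount to today: PV = €43.9091 / (1 + 0.11)^2 = €43.9091 / 1.232100 = €35.64

€35.64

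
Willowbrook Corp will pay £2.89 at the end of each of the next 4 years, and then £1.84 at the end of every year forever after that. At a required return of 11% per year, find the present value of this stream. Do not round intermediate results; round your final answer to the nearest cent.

£19.98

PV of 4-year annuity: £2.89 × [1 − (1+0.11)^−4] / 0.11 = 8.96607
Perpetuity value at year 4: £1.84 / 0.11 = 16.72727
PV of perpetuity: 16.72727 / (1+0.11)^4 = 11.01877
Total PV = 8.96607 + 11.01877 = 19.98484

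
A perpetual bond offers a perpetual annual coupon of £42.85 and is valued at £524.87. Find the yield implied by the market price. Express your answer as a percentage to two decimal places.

8.16%

P = C/r ⇒ r = C/P = £42.85/£524.87 = 0.081639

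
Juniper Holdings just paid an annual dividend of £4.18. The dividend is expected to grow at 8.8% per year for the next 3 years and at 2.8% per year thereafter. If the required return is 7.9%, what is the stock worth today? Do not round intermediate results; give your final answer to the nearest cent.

£99.13

D_1 = 4.54784
D_2 = 4.94805
D_3 = 5.38348
Terminal value at year 3: TV = D_3×(1+g_2)/(r−g_2) = 5.53422/0.051 = 108.51403
P_0 = D_1/(1+r)^1 + D_2/(1+r)^2 + D_3/(1+r)^3 + TV/(1+r)^3
    = 4.21487 + 4.25002 + 4.28547 + 86.38167 = 99.13202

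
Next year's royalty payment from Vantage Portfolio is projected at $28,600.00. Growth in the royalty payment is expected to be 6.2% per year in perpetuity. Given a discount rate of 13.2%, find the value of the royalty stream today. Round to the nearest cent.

Growing perpetuity: P = D₁ / (r − g) = $28,600.0000 / (0.132 − 0.062) = $408,571.43

$408571.43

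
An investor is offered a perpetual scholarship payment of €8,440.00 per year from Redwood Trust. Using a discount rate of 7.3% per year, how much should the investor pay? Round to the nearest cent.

Level perpetuity: PV = C / r = €8,440.00 / 0.073 = €115,616.44

€115616.44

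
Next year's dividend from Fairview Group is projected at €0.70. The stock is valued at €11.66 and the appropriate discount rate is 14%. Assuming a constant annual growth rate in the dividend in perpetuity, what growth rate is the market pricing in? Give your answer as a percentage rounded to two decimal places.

P = D₁/(r−g) ⇒ g = r − D₁/P = 0.14 − €0.70/€11.66 = 0.079966

8.00%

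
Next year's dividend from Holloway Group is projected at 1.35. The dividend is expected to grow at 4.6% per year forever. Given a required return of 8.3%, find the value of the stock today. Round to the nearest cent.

Growing perpetuity: P = D₁ / (r − g) = 1.3500 / (0.083 − 0.046) = 36.49

36.49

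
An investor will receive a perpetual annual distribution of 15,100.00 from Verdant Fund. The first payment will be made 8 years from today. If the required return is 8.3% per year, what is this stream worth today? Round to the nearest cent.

Value at end of year 7: C / r = 15,100.00 / 0.083 = 181,927.7108
Discount to today: PV = 181,927.7108 / (1 + 0.083)^7 = 181,927.7108 / 1.747428 = 104,111.73

104111.73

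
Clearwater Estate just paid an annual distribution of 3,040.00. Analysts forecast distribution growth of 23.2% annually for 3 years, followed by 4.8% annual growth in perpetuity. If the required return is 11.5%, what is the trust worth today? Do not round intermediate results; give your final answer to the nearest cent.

75317.08

D_1 = 3745.28000
D_2 = 4614.18496
D_3 = 5684.67587
Terminal value at year 3: TV = D_3×(1+g_2)/(r−g_2) = 5957.54031/0.067 = 88918.51213
P_0 = D_1/(1+r)^1 + D_2/(1+r)^2 + D_3/(1+r)^3 + TV/(1+r)^3
    = 3358.99552 + 3711.46410 + 4100.91818 + 64145.70533 = 75317.08313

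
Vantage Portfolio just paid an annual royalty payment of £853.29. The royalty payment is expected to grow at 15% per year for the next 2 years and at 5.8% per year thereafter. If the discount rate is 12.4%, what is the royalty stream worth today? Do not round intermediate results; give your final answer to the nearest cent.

D_1 = 981.28350
D_2 = 1128.47602
Terminal value at year 2: TV = D_2×(1+g_2)/(r−g_2) = 1193.92763/0.066 = 18089.81264
P_0 = D_1/(1+r)^1 + D_2/(1+r)^2 + TV/(1+r)^2
    = 873.02802 + 893.22262 + 14318.62933 = 16084.87997

£16084.88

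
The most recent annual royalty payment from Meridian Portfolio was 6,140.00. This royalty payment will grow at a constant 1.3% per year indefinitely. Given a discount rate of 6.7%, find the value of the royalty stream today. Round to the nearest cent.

115181.85

D₁ = D₀ × (1 + g) = 6,140.00 × 1.013 = 6,219.8200
Growing perpetuity: P = D₁ / (r − g) = 6,219.8200 / (0.067 − 0.013) = 115,181.85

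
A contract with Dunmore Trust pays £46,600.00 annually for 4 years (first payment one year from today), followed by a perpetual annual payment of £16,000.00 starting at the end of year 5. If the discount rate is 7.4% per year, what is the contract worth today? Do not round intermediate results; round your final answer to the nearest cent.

£318935.76

PV of 4-year annuity: £46,600.00 × [1 − (1+0.074)^−4] / 0.074 = 156429.11176
Perpetuity value at year 4: £16,000.00 / 0.074 = 216216.21622
PV of perpetuity: 216216.21622 / (1+0.074)^4 = 162506.64995
Total PV = 156429.11176 + 162506.64995 = 318935.76171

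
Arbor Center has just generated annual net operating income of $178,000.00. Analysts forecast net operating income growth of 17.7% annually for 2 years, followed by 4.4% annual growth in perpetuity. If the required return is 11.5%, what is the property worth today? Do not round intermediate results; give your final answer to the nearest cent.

$3302766.22

D_1 = 209506.00000
D_2 = 246588.56200
Terminal value at year 2: TV = D_2×(1+g_2)/(r−g_2) = 257438.45873/0.071 = 3625893.78490
P_0 = D_1/(1+r)^1 + D_2/(1+r)^2 + TV/(1+r)^2
    = 187897.75785 + 198345.88429 + 2916522.58031 = 3302766.22245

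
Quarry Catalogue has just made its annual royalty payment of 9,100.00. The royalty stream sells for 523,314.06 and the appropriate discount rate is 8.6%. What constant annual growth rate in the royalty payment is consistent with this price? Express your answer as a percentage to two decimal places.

P = D₀(1+g)/(r−g) ⇒ P(r−g) = D₀(1+g) ⇒ g(P+D₀) = P·r − D₀
g = (P·r − D₀)/(P + D₀) = (523,314.06×0.086 − 9,100.00) / (523,314.06 + 9,100.00) = 0.067438

6.74%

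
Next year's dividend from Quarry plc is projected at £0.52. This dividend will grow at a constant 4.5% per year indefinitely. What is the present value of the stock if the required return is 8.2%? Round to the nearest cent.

Growing perpetuity: P = D₁ / (r − g) = £0.5200 / (0.082 − 0.045) = £14.05

£14.05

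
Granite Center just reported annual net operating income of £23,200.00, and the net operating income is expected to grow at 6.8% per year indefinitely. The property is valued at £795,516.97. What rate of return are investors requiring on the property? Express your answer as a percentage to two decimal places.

D₁ = £23,200.00 × 1.068 = £24,777.6000
P = D₁/(r − g) ⇒ r = D₁/P + g = £24,777.6000/£795,516.97 + 0.068 = 0.031147 + 0.068 = 0.099147

9.91%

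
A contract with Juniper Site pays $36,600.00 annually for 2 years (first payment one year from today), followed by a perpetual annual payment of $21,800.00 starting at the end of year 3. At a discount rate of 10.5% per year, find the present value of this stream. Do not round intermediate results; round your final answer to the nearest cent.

PV of 2-year annuity: $36,600.00 × [1 − (1+0.105)^−2] / 0.105 = 63096.98819
Perpetuity value at year 2: $21,800.00 / 0.105 = 207619.04762
PV of perpetuity: 207619.04762 / (1+0.105)^2 = 170036.68854
Total PV = 63096.98819 + 170036.68854 = 233133.67672

$233133.68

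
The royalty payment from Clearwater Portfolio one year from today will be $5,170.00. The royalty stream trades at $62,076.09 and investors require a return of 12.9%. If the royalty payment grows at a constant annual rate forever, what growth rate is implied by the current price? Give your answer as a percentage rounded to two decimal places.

4.57%

P = D₁/(r−g) ⇒ g = r − D₁/P = 0.129 − $5,170.00/$62,076.09 = 0.045715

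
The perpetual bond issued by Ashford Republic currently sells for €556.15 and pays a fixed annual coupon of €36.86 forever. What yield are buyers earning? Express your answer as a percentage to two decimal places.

P = C/r ⇒ r = C/P = €36.86/€556.15 = 0.066277

6.63%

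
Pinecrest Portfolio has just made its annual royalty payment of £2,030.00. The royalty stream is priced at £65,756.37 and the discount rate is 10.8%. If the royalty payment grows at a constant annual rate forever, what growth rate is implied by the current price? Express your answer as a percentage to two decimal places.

7.48%

P = D₀(1+g)/(r−g) ⇒ P(r−g) = D₀(1+g) ⇒ g(P+D₀) = P·r − D₀
g = (P·r − D₀)/(P + D₀) = (£65,756.37×0.108 − £2,030.00) / (£65,756.37 + £2,030.00) = 0.074819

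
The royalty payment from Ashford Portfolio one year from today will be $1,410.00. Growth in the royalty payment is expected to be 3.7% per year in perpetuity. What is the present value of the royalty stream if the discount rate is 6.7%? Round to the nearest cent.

$47000.00

Growing perpetuity: P = D₁ / (r − g) = $1,410.0000 / (0.067 − 0.037) = $47,000.00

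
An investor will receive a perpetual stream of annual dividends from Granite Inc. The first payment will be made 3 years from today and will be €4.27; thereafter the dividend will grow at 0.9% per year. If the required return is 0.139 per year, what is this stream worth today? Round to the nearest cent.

€25.32

Value at end of year 2: C₁ / (r − g) = €4.27 / (0.139 − 0.009) = €32.8462
Discount to today: PV = €32.8462 / (1 + 0.139)^2 = €32.8462 / 1.297321 = €25.32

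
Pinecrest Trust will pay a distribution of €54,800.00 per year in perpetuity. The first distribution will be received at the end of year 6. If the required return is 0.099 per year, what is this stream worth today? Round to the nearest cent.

€345268.46

Value at end of year 5: C / r = €54,800.00 / 0.099 = €553,535.3535
Discount to today: PV = €553,535.3535 / (1 + 0.099)^5 = €553,535.3535 / 1.603203 = €345,268.46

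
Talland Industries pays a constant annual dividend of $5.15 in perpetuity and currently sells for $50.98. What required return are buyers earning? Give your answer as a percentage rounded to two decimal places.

P = C/r ⇒ r = C/P = $5.15/$50.98 = 0.101020

10.10%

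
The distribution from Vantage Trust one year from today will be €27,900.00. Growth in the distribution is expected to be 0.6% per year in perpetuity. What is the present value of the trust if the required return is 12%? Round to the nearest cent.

Growing perpetuity: P = D₁ / (r − g) = €27,900.0000 / (0.12 − 0.006) = €244,736.84

€244736.84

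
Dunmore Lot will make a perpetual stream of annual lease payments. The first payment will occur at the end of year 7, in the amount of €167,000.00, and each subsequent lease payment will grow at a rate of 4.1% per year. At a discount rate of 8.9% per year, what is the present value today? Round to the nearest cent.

Value at end of year 6: C₁ / (r − g) = €167,000.00 / (0.089 − 0.041) = €3,479,166.6667
Discount to today: PV = €3,479,166.6667 / (1 + 0.089)^6 = €3,479,166.6667 / 1.667890 = €2,085,969.51

€2085969.51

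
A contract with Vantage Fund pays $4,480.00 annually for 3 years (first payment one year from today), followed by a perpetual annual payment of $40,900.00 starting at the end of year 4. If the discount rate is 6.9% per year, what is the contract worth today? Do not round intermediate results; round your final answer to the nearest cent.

$497001.14

PV of 3-year annuity: $4,480.00 × [1 − (1+0.069)^−3] / 0.069 = 11778.44935
Perpetuity value at year 3: $40,900.00 / 0.069 = 592753.62319
PV of perpetuity: 592753.62319 / (1+0.069)^3 = 485222.69054
Total PV = 11778.44935 + 485222.69054 = 497001.13988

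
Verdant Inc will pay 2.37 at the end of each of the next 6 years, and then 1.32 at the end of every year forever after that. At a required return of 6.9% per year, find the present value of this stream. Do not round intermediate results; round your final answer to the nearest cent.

PV of 6-year annuity: 2.37 × [1 − (1+0.069)^−6] / 0.069 = 11.33166
Perpetuity value at year 6: 1.32 / 0.069 = 19.13043
PV of perpetuity: 19.13043 / (1+0.069)^6 = 12.81913
Total PV = 11.33166 + 12.81913 = 24.15079

24.15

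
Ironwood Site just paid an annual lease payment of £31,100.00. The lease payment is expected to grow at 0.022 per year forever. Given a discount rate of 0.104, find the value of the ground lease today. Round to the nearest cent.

D₁ = D₀ × (1 + g) = £31,100.00 × 1.022 = £31,784.2000
Growing perpetuity: P = D₁ / (r − g) = £31,784.2000 / (0.104 − 0.022) = £387,612.20

£387612.20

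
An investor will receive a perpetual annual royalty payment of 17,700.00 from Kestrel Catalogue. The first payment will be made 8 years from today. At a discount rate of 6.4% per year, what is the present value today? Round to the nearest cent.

179143.85

Value at end of year 7: C / r = 17,700.00 / 0.064 = 276,562.5000
Discount to today: PV = 276,562.5000 / (1 + 0.064)^7 = 276,562.5000 / 1.543801 = 179,143.85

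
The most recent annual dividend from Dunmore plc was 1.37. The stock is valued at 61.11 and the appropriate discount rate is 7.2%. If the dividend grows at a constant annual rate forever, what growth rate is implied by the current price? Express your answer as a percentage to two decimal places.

4.85%

P = D₀(1+g)/(r−g) ⇒ P(r−g) = D₀(1+g) ⇒ g(P+D₀) = P·r − D₀
g = (P·r − D₀)/(P + D₀) = (61.11×0.072 − 1.37) / (61.11 + 1.37) = 0.048494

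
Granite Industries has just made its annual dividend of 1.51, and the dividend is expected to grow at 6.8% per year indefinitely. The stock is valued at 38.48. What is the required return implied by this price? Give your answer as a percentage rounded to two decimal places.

D₁ = 1.51 × 1.068 = 1.6127
P = D₁/(r − g) ⇒ r = D₁/P + g = 1.6127/38.48 + 0.068 = 0.041910 + 0.068 = 0.109910

10.99%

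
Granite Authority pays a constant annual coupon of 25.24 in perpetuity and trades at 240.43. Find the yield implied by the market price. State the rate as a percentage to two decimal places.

P = C/r ⇒ r = C/P = 25.24/240.43 = 0.104979

10.50%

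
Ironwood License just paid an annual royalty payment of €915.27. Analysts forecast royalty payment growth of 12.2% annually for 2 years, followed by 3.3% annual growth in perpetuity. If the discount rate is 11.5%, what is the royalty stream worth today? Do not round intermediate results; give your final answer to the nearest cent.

D_1 = 1026.93294
D_2 = 1152.21876
Terminal value at year 2: TV = D_2×(1+g_2)/(r−g_2) = 1190.24198/0.082 = 14515.14607
P_0 = D_1/(1+r)^1 + D_2/(1+r)^2 + TV/(1+r)^2
    = 921.01609 + 926.79825 + 11675.39751 = 13523.21185

€13523.21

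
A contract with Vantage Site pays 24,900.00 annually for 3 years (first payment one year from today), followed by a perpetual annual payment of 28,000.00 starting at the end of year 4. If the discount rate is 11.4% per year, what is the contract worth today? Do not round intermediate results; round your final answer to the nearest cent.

238090.91

PV of 3-year annuity: 24,900.00 × [1 − (1+0.114)^−3] / 0.114 = 60427.66060
Perpetuity value at year 3: 28,000.00 / 0.114 = 245614.03509
PV of perpetuity: 245614.03509 / (1+0.114)^3 = 177663.25208
Total PV = 60427.66060 + 177663.25208 = 238090.91268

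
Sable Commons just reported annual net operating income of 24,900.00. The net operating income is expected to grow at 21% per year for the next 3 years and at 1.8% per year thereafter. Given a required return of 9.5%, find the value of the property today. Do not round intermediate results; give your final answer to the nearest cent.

535709.23

D_1 = 30129.00000
D_2 = 36456.09000
D_3 = 44111.86890
Terminal value at year 3: TV = D_3×(1+g_2)/(r−g_2) = 44905.88254/0.077 = 583193.27974
P_0 = D_1/(1+r)^1 + D_2/(1+r)^2 + D_3/(1+r)^3 + TV/(1+r)^3
    = 27515.06849 + 30404.77888 + 33597.97484 + 444191.40761 = 535709.22982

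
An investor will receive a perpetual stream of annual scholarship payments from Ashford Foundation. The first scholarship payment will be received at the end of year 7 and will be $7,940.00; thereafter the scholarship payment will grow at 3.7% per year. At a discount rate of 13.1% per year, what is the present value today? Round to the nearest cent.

Value at end of year 6: C₁ / (r − g) = $7,940.00 / (0.131 − 0.037) = $84,468.0851
Discount to today: PV = $84,468.0851 / (1 + 0.131)^6 = $84,468.0851 / 2.093031 = $40,356.83

$40356.83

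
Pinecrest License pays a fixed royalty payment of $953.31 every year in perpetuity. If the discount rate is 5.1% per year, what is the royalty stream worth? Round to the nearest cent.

$18692.35

Level perpetuity: PV = C / r = $953.31 / 0.051 = $18,692.35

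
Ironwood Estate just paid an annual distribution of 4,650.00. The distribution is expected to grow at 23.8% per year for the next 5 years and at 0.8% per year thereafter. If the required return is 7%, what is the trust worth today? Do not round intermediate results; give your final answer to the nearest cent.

193530.89

D_1 = 5756.70000
D_2 = 7126.79460
D_3 = 8822.97171
D_4 = 10922.83898
D_5 = 13522.47466
Terminal value at year 5: TV = D_5×(1+g_2)/(r−g_2) = 13630.65446/0.062 = 219849.26545
P_0 = D_1/(1+r)^1 + D_2/(1+r)^2 + D_3/(1+r)^3 + D_4/(1+r)^4 + D_5/(1+r)^5 + TV/(1+r)^5
    = 5380.09346 + 6224.81841 + 7202.17308 + 8332.98156 + 9641.33755 + 156749.48784 = 193530.89189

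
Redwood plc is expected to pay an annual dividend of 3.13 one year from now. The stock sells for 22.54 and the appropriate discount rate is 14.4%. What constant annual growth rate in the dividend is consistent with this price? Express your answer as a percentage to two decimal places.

P = D₁/(r−g) ⇒ g = r − D₁/P = 0.144 − 3.13/22.54 = 0.005136

0.51%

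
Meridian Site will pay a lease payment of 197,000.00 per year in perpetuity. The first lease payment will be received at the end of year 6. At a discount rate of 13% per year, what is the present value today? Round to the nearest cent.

822490.06

Value at end of year 5: C / r = 197,000.00 / 0.13 = 1,515,384.6154
Discount to today: PV = 1,515,384.6154 / (1 + 0.13)^5 = 1,515,384.6154 / 1.842435 = 822,490.06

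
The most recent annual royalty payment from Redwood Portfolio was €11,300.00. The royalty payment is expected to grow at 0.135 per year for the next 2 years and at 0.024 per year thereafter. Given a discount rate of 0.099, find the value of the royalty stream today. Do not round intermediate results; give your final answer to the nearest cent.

D_1 = 12825.50000
D_2 = 14556.94250
Terminal value at year 2: TV = D_2×(1+g_2)/(r−g_2) = 14906.30912/0.075 = 198750.78827
P_0 = D_1/(1+r)^1 + D_2/(1+r)^2 + TV/(1+r)^2
    = 11670.15469 + 12052.43455 + 164555.90637 = 188278.49560

€188278.50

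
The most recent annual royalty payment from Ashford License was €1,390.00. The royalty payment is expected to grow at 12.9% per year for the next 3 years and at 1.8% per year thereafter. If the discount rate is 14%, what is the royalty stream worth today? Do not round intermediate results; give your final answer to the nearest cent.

D_1 = 1569.31000
D_2 = 1771.75099
D_3 = 2000.30687
Terminal value at year 3: TV = D_3×(1+g_2)/(r−g_2) = 2036.31239/0.122 = 16691.08517
P_0 = D_1/(1+r)^1 + D_2/(1+r)^2 + D_3/(1+r)^3 + TV/(1+r)^3
    = 1376.58772 + 1363.30486 + 1350.15016 + 11266.00707 = 15356.04980

€15356.05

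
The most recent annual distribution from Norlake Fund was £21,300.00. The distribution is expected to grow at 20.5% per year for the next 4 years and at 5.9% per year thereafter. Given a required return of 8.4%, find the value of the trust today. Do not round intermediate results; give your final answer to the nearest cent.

£1489519.13

D_1 = 25666.50000
D_2 = 30928.13250
D_3 = 37268.39966
D_4 = 44908.42159
Terminal value at year 4: TV = D_4×(1+g_2)/(r−g_2) = 47558.01847/0.025 = 1902320.73869
P_0 = D_1/(1+r)^1 + D_2/(1+r)^2 + D_3/(1+r)^3 + D_4/(1+r)^4 + TV/(1+r)^4
    = 23677.58303 + 26320.56047 + 29258.55661 + 32524.50250 + 1377737.92598 = 1489519.12859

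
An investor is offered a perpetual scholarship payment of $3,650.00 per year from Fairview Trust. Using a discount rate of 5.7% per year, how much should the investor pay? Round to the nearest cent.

Level perpetuity: PV = C / r = $3,650.00 / 0.057 = $64,035.09

$64035.09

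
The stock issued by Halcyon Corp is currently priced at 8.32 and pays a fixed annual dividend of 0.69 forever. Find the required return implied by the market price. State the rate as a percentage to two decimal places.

P = C/r ⇒ r = C/P = 0.69/8.32 = 0.082933

8.29%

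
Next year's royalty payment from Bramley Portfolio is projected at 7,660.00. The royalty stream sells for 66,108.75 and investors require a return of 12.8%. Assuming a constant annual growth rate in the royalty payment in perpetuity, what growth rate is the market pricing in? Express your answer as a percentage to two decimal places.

P = D₁/(r−g) ⇒ g = r − D₁/P = 0.128 − 7,660.00/66,108.75 = 0.012130

1.21%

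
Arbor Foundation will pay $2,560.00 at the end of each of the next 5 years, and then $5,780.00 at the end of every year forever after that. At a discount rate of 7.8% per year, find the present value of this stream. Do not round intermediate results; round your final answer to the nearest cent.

PV of 5-year annuity: $2,560.00 × [1 − (1+0.078)^−5] / 0.078 = 10275.44436
Perpetuity value at year 5: $5,780.00 / 0.078 = 74102.56410
PV of perpetuity: 74102.56410 / (1+0.078)^5 = 50902.53738
Total PV = 10275.44436 + 50902.53738 = 61177.98174

$61177.98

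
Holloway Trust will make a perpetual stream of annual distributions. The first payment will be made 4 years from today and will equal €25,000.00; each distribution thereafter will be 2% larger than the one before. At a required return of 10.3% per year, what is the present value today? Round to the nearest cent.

Value at end of year 3: C₁ / (r − g) = €25,000.00 / (0.103 − 0.02) = €301,204.8193
Discount to today: PV = €301,204.8193 / (1 + 0.103)^3 = €301,204.8193 / 1.341920 = €224,458.15

€224458.15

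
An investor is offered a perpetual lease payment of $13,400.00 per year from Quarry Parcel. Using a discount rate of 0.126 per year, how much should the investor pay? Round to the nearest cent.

Level perpetuity: PV = C / r = $13,400.00 / 0.126 = $106,349.21

$106349.21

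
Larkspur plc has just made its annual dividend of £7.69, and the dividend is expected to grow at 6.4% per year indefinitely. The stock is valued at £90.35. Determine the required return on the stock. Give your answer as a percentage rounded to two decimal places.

D₁ = £7.69 × 1.064 = £8.1822
P = D₁/(r − g) ⇒ r = D₁/P + g = £8.1822/£90.35 + 0.064 = 0.090561 + 0.064 = 0.154561

15.46%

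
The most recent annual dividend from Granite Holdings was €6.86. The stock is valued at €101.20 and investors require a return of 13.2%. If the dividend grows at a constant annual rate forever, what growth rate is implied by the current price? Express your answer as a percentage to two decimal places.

P = D₀(1+g)/(r−g) ⇒ P(r−g) = D₀(1+g) ⇒ g(P+D₀) = P·r − D₀
g = (P·r − D₀)/(P + D₀) = (€101.20×0.132 − €6.86) / (€101.20 + €6.86) = 0.060137

6.01%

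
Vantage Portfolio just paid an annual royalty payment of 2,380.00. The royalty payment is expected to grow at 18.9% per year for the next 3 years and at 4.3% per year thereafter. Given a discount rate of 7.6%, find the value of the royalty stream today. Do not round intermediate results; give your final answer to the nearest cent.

110245.09

D_1 = 2829.82000
D_2 = 3364.65598
D_3 = 4000.57596
Terminal value at year 3: TV = D_3×(1+g_2)/(r−g_2) = 4172.60073/0.033 = 126442.44626
P_0 = D_1/(1+r)^1 + D_2/(1+r)^2 + D_3/(1+r)^3 + TV/(1+r)^3
    = 2629.94424 + 2906.13727 + 3211.33570 + 101497.67067 = 110245.08787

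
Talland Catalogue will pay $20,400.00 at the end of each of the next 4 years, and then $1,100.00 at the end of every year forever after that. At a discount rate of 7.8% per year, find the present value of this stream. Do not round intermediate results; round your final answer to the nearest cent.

PV of 4-year annuity: $20,400.00 × [1 − (1+0.078)^−4] / 0.078 = 67869.27815
Perpetuity value at year 4: $1,100.00 / 0.078 = 14102.56410
PV of perpetuity: 14102.56410 / (1+0.078)^4 = 10442.94616
Total PV = 67869.27815 + 10442.94616 = 78312.22432

$78312.22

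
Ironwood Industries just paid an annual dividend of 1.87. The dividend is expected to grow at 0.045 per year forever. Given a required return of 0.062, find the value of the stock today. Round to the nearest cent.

114.95

D₁ = D₀ × (1 + g) = 1.87 × 1.045 = 1.9542
Growing perpetuity: P = D₁ / (r − g) = 1.9542 / (0.062 − 0.045) = 114.95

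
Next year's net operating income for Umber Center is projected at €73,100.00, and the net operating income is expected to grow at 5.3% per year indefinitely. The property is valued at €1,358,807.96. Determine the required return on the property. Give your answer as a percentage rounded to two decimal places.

10.68%

P = D₁/(r − g) ⇒ r = D₁/P + g = €73,100.0000/€1,358,807.96 + 0.053 = 0.053797 + 0.053 = 0.106797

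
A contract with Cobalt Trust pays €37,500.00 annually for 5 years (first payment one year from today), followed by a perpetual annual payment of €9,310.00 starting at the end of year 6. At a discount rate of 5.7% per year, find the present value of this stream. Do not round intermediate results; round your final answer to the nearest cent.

PV of 5-year annuity: €37,500.00 × [1 − (1+0.057)^−5] / 0.057 = 159261.21055
Perpetuity value at year 5: €9,310.00 / 0.057 = 163333.33333
PV of perpetuity: 163333.33333 / (1+0.057)^5 = 123794.08346
Total PV = 159261.21055 + 123794.08346 = 283055.29401

€283055.29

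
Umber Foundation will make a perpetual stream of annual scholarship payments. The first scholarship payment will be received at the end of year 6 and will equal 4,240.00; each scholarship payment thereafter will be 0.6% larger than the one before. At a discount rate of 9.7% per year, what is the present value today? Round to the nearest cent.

Value at end of year 5: C₁ / (r − g) = 4,240.00 / (0.097 − 0.006) = 46,593.4066
Discount to today: PV = 46,593.4066 / (1 + 0.097)^5 = 46,593.4066 / 1.588668 = 29,328.60

29328.60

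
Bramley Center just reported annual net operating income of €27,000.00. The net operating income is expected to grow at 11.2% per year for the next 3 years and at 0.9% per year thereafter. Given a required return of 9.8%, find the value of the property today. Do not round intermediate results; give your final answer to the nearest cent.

D_1 = 30024.00000
D_2 = 33386.68800
D_3 = 37125.99706
Terminal value at year 3: TV = D_3×(1+g_2)/(r−g_2) = 37460.13103/0.089 = 420900.34865
P_0 = D_1/(1+r)^1 + D_2/(1+r)^2 + D_3/(1+r)^3 + TV/(1+r)^3
    = 27344.26230 + 27692.91409 + 28046.01136 + 317959.83661 = 401043.02436

€401043.02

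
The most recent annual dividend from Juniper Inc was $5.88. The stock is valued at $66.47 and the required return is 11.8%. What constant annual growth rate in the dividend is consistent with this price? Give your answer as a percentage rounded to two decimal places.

2.71%

P = D₀(1+g)/(r−g) ⇒ P(r−g) = D₀(1+g) ⇒ g(P+D₀) = P·r − D₀
g = (P·r − D₀)/(P + D₀) = ($66.47×0.118 − $5.88) / ($66.47 + $5.88) = 0.027138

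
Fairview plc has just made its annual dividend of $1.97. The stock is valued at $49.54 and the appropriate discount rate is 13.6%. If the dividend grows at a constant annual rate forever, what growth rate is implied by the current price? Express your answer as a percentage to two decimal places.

9.26%

P = D₀(1+g)/(r−g) ⇒ P(r−g) = D₀(1+g) ⇒ g(P+D₀) = P·r − D₀
g = (P·r − D₀)/(P + D₀) = ($49.54×0.136 − $1.97) / ($49.54 + $1.97) = 0.092554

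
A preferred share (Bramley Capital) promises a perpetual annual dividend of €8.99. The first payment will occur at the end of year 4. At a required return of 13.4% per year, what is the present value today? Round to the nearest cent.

Value at end of year 3: C / r = €8.99 / 0.134 = €67.0896
Discount to today: PV = €67.0896 / (1 + 0.134)^3 = €67.0896 / 1.458274 = €46.01

€46.01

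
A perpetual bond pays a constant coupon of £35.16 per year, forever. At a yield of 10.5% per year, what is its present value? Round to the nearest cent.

Level perpetuity: PV = C / r = £35.16 / 0.105 = £334.86

£334.86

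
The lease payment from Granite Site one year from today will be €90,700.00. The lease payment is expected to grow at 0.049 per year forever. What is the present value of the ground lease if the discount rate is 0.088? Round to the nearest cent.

€2325641.03

Growing perpetuity: P = D₁ / (r − g) = €90,700.0000 / (0.088 − 0.049) = €2,325,641.03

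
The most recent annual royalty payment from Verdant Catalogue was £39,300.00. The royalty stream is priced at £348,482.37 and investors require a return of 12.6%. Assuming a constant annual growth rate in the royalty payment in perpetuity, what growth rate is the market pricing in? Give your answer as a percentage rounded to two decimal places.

P = D₀(1+g)/(r−g) ⇒ P(r−g) = D₀(1+g) ⇒ g(P+D₀) = P·r − D₀
g = (P·r − D₀)/(P + D₀) = (£348,482.37×0.126 − £39,300.00) / (£348,482.37 + £39,300.00) = 0.011885

1.19%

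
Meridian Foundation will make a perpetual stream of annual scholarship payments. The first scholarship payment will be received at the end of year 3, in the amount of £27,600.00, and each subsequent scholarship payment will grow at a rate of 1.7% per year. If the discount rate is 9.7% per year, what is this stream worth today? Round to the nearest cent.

£286685.57

Value at end of year 2: C₁ / (r − g) = £27,600.00 / (0.097 − 0.017) = £345,000.0000
Discount to today: PV = £345,000.0000 / (1 + 0.097)^2 = £345,000.0000 / 1.203409 = £286,685.57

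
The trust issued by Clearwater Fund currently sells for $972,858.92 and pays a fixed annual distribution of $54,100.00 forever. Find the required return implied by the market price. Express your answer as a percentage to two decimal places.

5.56%

P = C/r ⇒ r = C/P = $54,100.00/$972,858.92 = 0.055609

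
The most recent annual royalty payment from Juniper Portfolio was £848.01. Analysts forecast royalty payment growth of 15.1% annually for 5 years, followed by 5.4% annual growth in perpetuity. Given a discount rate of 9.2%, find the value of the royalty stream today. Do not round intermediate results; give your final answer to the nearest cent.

D_1 = 976.05951
D_2 = 1123.44450
D_3 = 1293.08461
D_4 = 1488.34039
D_5 = 1713.07979
Terminal value at year 5: TV = D_5×(1+g_2)/(r−g_2) = 1805.58610/0.038 = 47515.42367
P_0 = D_1/(1+r)^1 + D_2/(1+r)^2 + D_3/(1+r)^3 + D_4/(1+r)^4 + D_5/(1+r)^5 + TV/(1+r)^5
    = 893.82739 + 942.12026 + 993.02236 + 1046.67467 + 1103.22578 + 30599.99913 = 35578.86960

£35578.87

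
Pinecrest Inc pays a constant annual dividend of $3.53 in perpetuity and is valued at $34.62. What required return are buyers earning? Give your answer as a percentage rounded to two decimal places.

10.20%

P = C/r ⇒ r = C/P = $3.53/$34.62 = 0.101964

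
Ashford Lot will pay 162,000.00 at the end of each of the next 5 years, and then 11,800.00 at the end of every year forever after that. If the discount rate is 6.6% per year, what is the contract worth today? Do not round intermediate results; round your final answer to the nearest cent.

PV of 5-year annuity: 162,000.00 × [1 − (1+0.066)^−5] / 0.066 = 671407.04272
Perpetuity value at year 5: 11,800.00 / 0.066 = 178787.87879
PV of perpetuity: 178787.87879 / (1+0.066)^5 = 129882.92136
Total PV = 671407.04272 + 129882.92136 = 801289.96407

801289.96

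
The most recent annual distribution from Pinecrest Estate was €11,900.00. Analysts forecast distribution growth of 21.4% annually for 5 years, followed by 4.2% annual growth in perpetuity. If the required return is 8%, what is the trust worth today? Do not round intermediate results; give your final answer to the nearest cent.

€671275.60

D_1 = 14446.60000
D_2 = 17538.17240
D_3 = 21291.34129
D_4 = 25847.68833
D_5 = 31379.09363
Terminal value at year 5: TV = D_5×(1+g_2)/(r−g_2) = 32697.01557/0.038 = 860447.77805
P_0 = D_1/(1+r)^1 + D_2/(1+r)^2 + D_3/(1+r)^3 + D_4/(1+r)^4 + D_5/(1+r)^5 + TV/(1+r)^5
    = 13376.48148 + 15036.15604 + 16901.75317 + 18998.82255 + 21356.08386 + 585606.29966 = 671275.59677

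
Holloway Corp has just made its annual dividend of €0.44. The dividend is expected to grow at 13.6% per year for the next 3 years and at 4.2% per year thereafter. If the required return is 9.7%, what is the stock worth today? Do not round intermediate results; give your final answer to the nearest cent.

D_1 = 0.49984
D_2 = 0.56782
D_3 = 0.64504
Terminal value at year 3: TV = D_3×(1+g_2)/(r−g_2) = 0.67213/0.055 = 12.22060
P_0 = D_1/(1+r)^1 + D_2/(1+r)^2 + D_3/(1+r)^3 + TV/(1+r)^3
    = 0.45564 + 0.47184 + 0.48862 + 9.25705 = 10.67315

€10.67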